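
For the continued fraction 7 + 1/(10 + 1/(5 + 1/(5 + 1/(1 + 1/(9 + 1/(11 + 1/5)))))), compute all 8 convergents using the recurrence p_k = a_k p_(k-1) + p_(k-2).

Using the convergent recurrence p_i = a_i*p_{i-1} + p_{i-2}, q_i = a_i*q_{i-1} + q_{i-2} with p_{-2}=0, p_{-1}=1, q_{-2}=1, q_{-1}=0:
  i=0: a_0=7, p_0 = 7*1 + 0 = 7, q_0 = 7*0 + 1 = 1.
  i=1: a_1=10, p_1 = 10*7 + 1 = 71, q_1 = 10*1 + 0 = 10.
  i=2: a_2=5, p_2 = 5*71 + 7 = 362, q_2 = 5*10 + 1 = 51.
  i=3: a_3=5, p_3 = 5*362 + 71 = 1881, q_3 = 5*51 + 10 = 265.
  i=4: a_4=1, p_4 = 1*1881 + 362 = 2243, q_4 = 1*265 + 51 = 316.
  i=5: a_5=9, p_5 = 9*2243 + 1881 = 22068, q_5 = 9*316 + 265 = 3109.
  i=6: a_6=11, p_6 = 11*22068 + 2243 = 244991, q_6 = 11*3109 + 316 = 34515.
  i=7: a_7=5, p_7 = 5*244991 + 22068 = 1247023, q_7 = 5*34515 + 3109 = 175684.

7/1, 71/10, 362/51, 1881/265, 2243/316, 22068/3109, 244991/34515, 1247023/175684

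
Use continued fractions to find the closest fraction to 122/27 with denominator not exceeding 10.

9/2

Expand x = 122/27 as a continued fraction with the Euclidean algorithm:
  122 = 4*27 + 14, so a_0 = 4.
  27 = 1*14 + 13, so a_1 = 1.
  14 = 1*13 + 1, so a_2 = 1.
  13 = 13*1 + 0, so a_3 = 13.
so x = [4; 1, 1, 13].
Convergents (p_i = a_i*p_{i-1} + p_{i-2}, q_i = a_i*q_{i-1} + q_{i-2} with p_{-2}=0, p_{-1}=1, q_{-2}=1, q_{-1}=0), until the denominator exceeds 10:
  i=0: a_0=4, p_0 = 4*1 + 0 = 4, q_0 = 4*0 + 1 = 1.
  i=1: a_1=1, p_1 = 1*4 + 1 = 5, q_1 = 1*1 + 0 = 1.
  i=2: a_2=1, p_2 = 1*5 + 4 = 9, q_2 = 1*1 + 1 = 2.
  i=3: a_3=13, p_3 = 13*9 + 5 = 122, q_3 = 13*2 + 1 = 27.
q_3 = 27 > 10, so the last convergent with denominator <= 10 is p_2/q_2 = 9/2.
The closest fraction with denominator <= 10 is either p_2/q_2 or the intermediate fraction (k*p_2 + p_1)/(k*q_2 + q_1) with the largest k >= 1 whose denominator stays <= 10; these approach x as k grows, and every other convergent or intermediate fraction in range is farther away.
Largest k: floor((10 - q_1)/q_2) = floor((10 - 1)/2) = 4.
That gives (4*9 + 5)/(4*2 + 1) = 41/9.
Compare the errors: |x - 9/2| = |122*2 - 9*27|/(27*2) = 1/54, and |x - 41/9| = |122*9 - 41*27|/(27*9) = 9/243.
Cross-multiplying, 1*243 = 243 < 486 = 9*54, so 1/54 is smaller: the convergent 9/2 is closer to x than 41/9.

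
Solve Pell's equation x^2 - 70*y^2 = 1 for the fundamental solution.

First expand sqrt(70) as a continued fraction. With x_i = (sqrt(70) + m_i)/d_i and (m_0, d_0) = (0, 1): a_0 = floor(sqrt(70)) = 8, since 8^2 = 64 <= 70 < 81 = 9^2.
Iterate m_{i+1} = d_i*a_i - m_i, d_{i+1} = (70 - m_{i+1}^2)/d_i, a_{i+1} = floor((a_0 + m_{i+1})/d_{i+1}):
  m_1 = 1*8 - 0 = 8, d_1 = (70 - 8^2)/1 = 6/1 = 6, a_1 = floor((8 + 8)/6) = 2.
  m_2 = 6*2 - 8 = 4, d_2 = (70 - 4^2)/6 = 54/6 = 9, a_2 = floor((8 + 4)/9) = 1.
  m_3 = 9*1 - 4 = 5, d_3 = (70 - 5^2)/9 = 45/9 = 5, a_3 = floor((8 + 5)/5) = 2.
  m_4 = 5*2 - 5 = 5, d_4 = (70 - 5^2)/5 = 45/5 = 9, a_4 = floor((8 + 5)/9) = 1.
  m_5 = 9*1 - 5 = 4, d_5 = (70 - 4^2)/9 = 54/9 = 6, a_5 = floor((8 + 4)/6) = 2.
  m_6 = 6*2 - 4 = 8, d_6 = (70 - 8^2)/6 = 6/6 = 1, a_6 = floor((8 + 8)/1) = 16.
  m_7 = 1*16 - 8 = 8, d_7 = (70 - 8^2)/1 = 6/1 = 6: (m_7, d_7) = (m_1, d_1) = (8, 6), so from here the quotients repeat a_1, ..., a_6; the period length is 6.
So sqrt(70) = [8; (2, 1, 2, 1, 2, 16)] with period length k = 6.
k is even, so the fundamental solution of x^2 - 70y^2 = 1 is (p_{k-1}, q_{k-1}) = (p_5, q_5); compute convergents through index 5.
Convergents (p_i = a_i*p_{i-1} + p_{i-2}, q_i = a_i*q_{i-1} + q_{i-2} with p_{-2}=0, p_{-1}=1, q_{-2}=1, q_{-1}=0):
  i=0: a_0=8, p_0 = 8*1 + 0 = 8, q_0 = 8*0 + 1 = 1.
  i=1: a_1=2, p_1 = 2*8 + 1 = 17, q_1 = 2*1 + 0 = 2.
  i=2: a_2=1, p_2 = 1*17 + 8 = 25, q_2 = 1*2 + 1 = 3.
  i=3: a_3=2, p_3 = 2*25 + 17 = 67, q_3 = 2*3 + 2 = 8.
  i=4: a_4=1, p_4 = 1*67 + 25 = 92, q_4 = 1*8 + 3 = 11.
  i=5: a_5=2, p_5 = 2*92 + 67 = 251, q_5 = 2*11 + 8 = 30.
Check: 251^2 - 70*30^2 = 63001 - 63000 = 1, so (x, y) = (251, 30) solves the equation, and by the theorem it is the least positive solution.

(x, y) = (251, 30)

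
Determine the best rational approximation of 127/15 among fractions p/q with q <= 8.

Expand x = 127/15 as a continued fraction with the Euclidean algorithm:
  127 = 8*15 + 7, so a_0 = 8.
  15 = 2*7 + 1, so a_1 = 2.
  7 = 7*1 + 0, so a_2 = 7.
so x = [8; 2, 7].
Convergents (p_i = a_i*p_{i-1} + p_{i-2}, q_i = a_i*q_{i-1} + q_{i-2} with p_{-2}=0, p_{-1}=1, q_{-2}=1, q_{-1}=0), until the denominator exceeds 8:
  i=0: a_0=8, p_0 = 8*1 + 0 = 8, q_0 = 8*0 + 1 = 1.
  i=1: a_1=2, p_1 = 2*8 + 1 = 17, q_1 = 2*1 + 0 = 2.
  i=2: a_2=7, p_2 = 7*17 + 8 = 127, q_2 = 7*2 + 1 = 15.
q_2 = 15 > 8, so the last convergent with denominator <= 8 is p_1/q_1 = 17/2.
The closest fraction with denominator <= 8 is either p_1/q_1 or the intermediate fraction (k*p_1 + p_0)/(k*q_1 + q_0) with the largest k >= 1 whose denominator stays <= 8; these approach x as k grows, and every other convergent or intermediate fraction in range is farther away.
Largest k: floor((8 - q_0)/q_1) = floor((8 - 1)/2) = 3.
That gives (3*17 + 8)/(3*2 + 1) = 59/7.
Compare the errors: |x - 17/2| = |127*2 - 17*15|/(15*2) = 1/30, and |x - 59/7| = |127*7 - 59*15|/(15*7) = 4/105.
Cross-multiplying, 1*105 = 105 < 120 = 4*30, so 1/30 is smaller: the convergent 17/2 is closer to x than 59/7.

17/2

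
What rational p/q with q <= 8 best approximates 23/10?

16/7

Expand x = 23/10 as a continued fraction with the Euclidean algorithm:
  23 = 2*10 + 3, so a_0 = 2.
  10 = 3*3 + 1, so a_1 = 3.
  3 = 3*1 + 0, so a_2 = 3.
so x = [2; 3, 3].
Convergents (p_i = a_i*p_{i-1} + p_{i-2}, q_i = a_i*q_{i-1} + q_{i-2} with p_{-2}=0, p_{-1}=1, q_{-2}=1, q_{-1}=0), until the denominator exceeds 8:
  i=0: a_0=2, p_0 = 2*1 + 0 = 2, q_0 = 2*0 + 1 = 1.
  i=1: a_1=3, p_1 = 3*2 + 1 = 7, q_1 = 3*1 + 0 = 3.
  i=2: a_2=3, p_2 = 3*7 + 2 = 23, q_2 = 3*3 + 1 = 10.
q_2 = 10 > 8, so the last convergent with denominator <= 8 is p_1/q_1 = 7/3.
The closest fraction with denominator <= 8 is either p_1/q_1 or the intermediate fraction (k*p_1 + p_0)/(k*q_1 + q_0) with the largest k >= 1 whose denominator stays <= 8; these approach x as k grows, and every other convergent or intermediate fraction in range is farther away.
Largest k: floor((8 - q_0)/q_1) = floor((8 - 1)/3) = 2.
That gives (2*7 + 2)/(2*3 + 1) = 16/7.
Compare the errors: |x - 7/3| = |23*3 - 7*10|/(10*3) = 1/30, and |x - 16/7| = |23*7 - 16*10|/(10*7) = 1/70.
Cross-multiplying, 1*30 = 30 < 70 = 1*70, so 1/70 is smaller: the intermediate fraction 16/7 is closer to x than 7/3.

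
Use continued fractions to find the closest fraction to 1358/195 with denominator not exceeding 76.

Expand x = 1358/195 as a continued fraction with the Euclidean algorithm:
  1358 = 6*195 + 188, so a_0 = 6.
  195 = 1*188 + 7, so a_1 = 1.
  188 = 26*7 + 6, so a_2 = 26.
  7 = 1*6 + 1, so a_3 = 1.
  6 = 6*1 + 0, so a_4 = 6.
so x = [6; 1, 26, 1, 6].
Convergents (p_i = a_i*p_{i-1} + p_{i-2}, q_i = a_i*q_{i-1} + q_{i-2} with p_{-2}=0, p_{-1}=1, q_{-2}=1, q_{-1}=0), until the denominator exceeds 76:
  i=0: a_0=6, p_0 = 6*1 + 0 = 6, q_0 = 6*0 + 1 = 1.
  i=1: a_1=1, p_1 = 1*6 + 1 = 7, q_1 = 1*1 + 0 = 1.
  i=2: a_2=26, p_2 = 26*7 + 6 = 188, q_2 = 26*1 + 1 = 27.
  i=3: a_3=1, p_3 = 1*188 + 7 = 195, q_3 = 1*27 + 1 = 28.
  i=4: a_4=6, p_4 = 6*195 + 188 = 1358, q_4 = 6*28 + 27 = 195.
q_4 = 195 > 76, so the last convergent with denominator <= 76 is p_3/q_3 = 195/28.
The closest fraction with denominator <= 76 is either p_3/q_3 or the intermediate fraction (k*p_3 + p_2)/(k*q_3 + q_2) with the largest k >= 1 whose denominator stays <= 76; these approach x as k grows, and every other convergent or intermediate fraction in range is farther away.
Largest k: floor((76 - q_2)/q_3) = floor((76 - 27)/28) = 1.
That gives (1*195 + 188)/(1*28 + 27) = 383/55.
Compare the errors: |x - 195/28| = |1358*28 - 195*195|/(195*28) = 1/5460, and |x - 383/55| = |1358*55 - 383*195|/(195*55) = 5/10725.
Cross-multiplying, 1*10725 = 10725 < 27300 = 5*5460, so 1/5460 is smaller: the convergent 195/28 is closer to x than 383/55.

195/28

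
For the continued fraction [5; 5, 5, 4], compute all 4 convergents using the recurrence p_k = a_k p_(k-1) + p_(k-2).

Using the convergent recurrence p_i = a_i*p_{i-1} + p_{i-2}, q_i = a_i*q_{i-1} + q_{i-2} with p_{-2}=0, p_{-1}=1, q_{-2}=1, q_{-1}=0:
  i=0: a_0=5, p_0 = 5*1 + 0 = 5, q_0 = 5*0 + 1 = 1.
  i=1: a_1=5, p_1 = 5*5 + 1 = 26, q_1 = 5*1 + 0 = 5.
  i=2: a_2=5, p_2 = 5*26 + 5 = 135, q_2 = 5*5 + 1 = 26.
  i=3: a_3=4, p_3 = 4*135 + 26 = 566, q_3 = 4*26 + 5 = 109.

5/1, 26/5, 135/26, 566/109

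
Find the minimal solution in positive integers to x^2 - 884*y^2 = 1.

First expand sqrt(884) as a continued fraction. With x_i = (sqrt(884) + m_i)/d_i and (m_0, d_0) = (0, 1): a_0 = floor(sqrt(884)) = 29, since 29^2 = 841 <= 884 < 900 = 30^2.
Iterate m_{i+1} = d_i*a_i - m_i, d_{i+1} = (884 - m_{i+1}^2)/d_i, a_{i+1} = floor((a_0 + m_{i+1})/d_{i+1}):
  m_1 = 1*29 - 0 = 29, d_1 = (884 - 29^2)/1 = 43/1 = 43, a_1 = floor((29 + 29)/43) = 1.
  m_2 = 43*1 - 29 = 14, d_2 = (884 - 14^2)/43 = 688/43 = 16, a_2 = floor((29 + 14)/16) = 2.
  m_3 = 16*2 - 14 = 18, d_3 = (884 - 18^2)/16 = 560/16 = 35, a_3 = floor((29 + 18)/35) = 1.
  m_4 = 35*1 - 18 = 17, d_4 = (884 - 17^2)/35 = 595/35 = 17, a_4 = floor((29 + 17)/17) = 2.
  m_5 = 17*2 - 17 = 17, d_5 = (884 - 17^2)/17 = 595/17 = 35, a_5 = floor((29 + 17)/35) = 1.
  m_6 = 35*1 - 17 = 18, d_6 = (884 - 18^2)/35 = 560/35 = 16, a_6 = floor((29 + 18)/16) = 2.
  m_7 = 16*2 - 18 = 14, d_7 = (884 - 14^2)/16 = 688/16 = 43, a_7 = floor((29 + 14)/43) = 1.
  m_8 = 43*1 - 14 = 29, d_8 = (884 - 29^2)/43 = 43/43 = 1, a_8 = floor((29 + 29)/1) = 58.
  m_9 = 1*58 - 29 = 29, d_9 = (884 - 29^2)/1 = 43/1 = 43: (m_9, d_9) = (m_1, d_1) = (29, 43), so from here the quotients repeat a_1, ..., a_8; the period length is 8.
So sqrt(884) = [29; (1, 2, 1, 2, 1, 2, 1, 58)] with period length k = 8.
k is even, so the fundamental solution of x^2 - 884y^2 = 1 is (p_{k-1}, q_{k-1}) = (p_7, q_7); compute convergents through index 7.
Convergents (p_i = a_i*p_{i-1} + p_{i-2}, q_i = a_i*q_{i-1} + q_{i-2} with p_{-2}=0, p_{-1}=1, q_{-2}=1, q_{-1}=0):
  i=0: a_0=29, p_0 = 29*1 + 0 = 29, q_0 = 29*0 + 1 = 1.
  i=1: a_1=1, p_1 = 1*29 + 1 = 30, q_1 = 1*1 + 0 = 1.
  i=2: a_2=2, p_2 = 2*30 + 29 = 89, q_2 = 2*1 + 1 = 3.
  i=3: a_3=1, p_3 = 1*89 + 30 = 119, q_3 = 1*3 + 1 = 4.
  i=4: a_4=2, p_4 = 2*119 + 89 = 327, q_4 = 2*4 + 3 = 11.
  i=5: a_5=1, p_5 = 1*327 + 119 = 446, q_5 = 1*11 + 4 = 15.
  i=6: a_6=2, p_6 = 2*446 + 327 = 1219, q_6 = 2*15 + 11 = 41.
  i=7: a_7=1, p_7 = 1*1219 + 446 = 1665, q_7 = 1*41 + 15 = 56.
Check: 1665^2 - 884*56^2 = 2772225 - 2772224 = 1, so (x, y) = (1665, 56) solves the equation, and by the theorem it is the least positive solution.

(x, y) = (1665, 56)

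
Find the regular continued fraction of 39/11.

[3; 1, 1, 5]

Run the Euclidean algorithm on 39 and 11; the successive quotients are the partial quotients a_0, a_1, ... (each step inverts the fractional part left over by the previous one):
  39 = 3*11 + 6, so a_0 = 3.
  11 = 1*6 + 5, so a_1 = 1.
  6 = 1*5 + 1, so a_2 = 1.
  5 = 5*1 + 0, so a_3 = 5.
The remainder reaches 0 after 4 divisions, so the expansion has 4 partial quotients, read off in order.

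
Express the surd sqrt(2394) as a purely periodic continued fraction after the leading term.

[48; (1, 12, 1, 96)]

Write x_i = (sqrt(2394) + m_i)/d_i with (m_0, d_0) = (0, 1). a_0 = floor(sqrt(2394)) = 48, since 48^2 = 2304 <= 2394 < 2401 = 49^2.
Iterate m_{i+1} = d_i*a_i - m_i, d_{i+1} = (2394 - m_{i+1}^2)/d_i, a_{i+1} = floor((a_0 + m_{i+1})/d_{i+1}):
  m_1 = 1*48 - 0 = 48, d_1 = (2394 - 48^2)/1 = 90/1 = 90, a_1 = floor((48 + 48)/90) = 1.
  m_2 = 90*1 - 48 = 42, d_2 = (2394 - 42^2)/90 = 630/90 = 7, a_2 = floor((48 + 42)/7) = 12.
  m_3 = 7*12 - 42 = 42, d_3 = (2394 - 42^2)/7 = 630/7 = 90, a_3 = floor((48 + 42)/90) = 1.
  m_4 = 90*1 - 42 = 48, d_4 = (2394 - 48^2)/90 = 90/90 = 1, a_4 = floor((48 + 48)/1) = 96.
  m_5 = 1*96 - 48 = 48, d_5 = (2394 - 48^2)/1 = 90/1 = 90: (m_5, d_5) = (m_1, d_1) = (48, 90), so from here the quotients repeat a_1, ..., a_4; the period length is 4.
Hence the expansion of sqrt(2394) is a_0 = 48 followed by the repeating block 1, 12, 1, 96 (period 4).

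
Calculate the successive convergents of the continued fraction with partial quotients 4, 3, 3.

4/1, 13/3, 43/10

Using the convergent recurrence p_i = a_i*p_{i-1} + p_{i-2}, q_i = a_i*q_{i-1} + q_{i-2} with p_{-2}=0, p_{-1}=1, q_{-2}=1, q_{-1}=0:
  i=0: a_0=4, p_0 = 4*1 + 0 = 4, q_0 = 4*0 + 1 = 1.
  i=1: a_1=3, p_1 = 3*4 + 1 = 13, q_1 = 3*1 + 0 = 3.
  i=2: a_2=3, p_2 = 3*13 + 4 = 43, q_2 = 3*3 + 1 = 10.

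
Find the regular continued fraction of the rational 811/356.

[2; 3, 1, 1, 2, 9, 2]

Run the Euclidean algorithm on 811 and 356; the successive quotients are the partial quotients a_0, a_1, ... (each step inverts the fractional part left over by the previous one):
  811 = 2*356 + 99, so a_0 = 2.
  356 = 3*99 + 59, so a_1 = 3.
  99 = 1*59 + 40, so a_2 = 1.
  59 = 1*40 + 19, so a_3 = 1.
  40 = 2*19 + 2, so a_4 = 2.
  19 = 9*2 + 1, so a_5 = 9.
  2 = 2*1 + 0, so a_6 = 2.
The remainder reaches 0 after 7 divisions, so the expansion has 7 partial quotients, read off in order.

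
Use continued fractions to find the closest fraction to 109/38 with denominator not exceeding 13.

23/8

Expand x = 109/38 as a continued fraction with the Euclidean algorithm:
  109 = 2*38 + 33, so a_0 = 2.
  38 = 1*33 + 5, so a_1 = 1.
  33 = 6*5 + 3, so a_2 = 6.
  5 = 1*3 + 2, so a_3 = 1.
  3 = 1*2 + 1, so a_4 = 1.
  2 = 2*1 + 0, so a_5 = 2.
so x = [2; 1, 6, 1, 1, 2].
Convergents (p_i = a_i*p_{i-1} + p_{i-2}, q_i = a_i*q_{i-1} + q_{i-2} with p_{-2}=0, p_{-1}=1, q_{-2}=1, q_{-1}=0), until the denominator exceeds 13:
  i=0: a_0=2, p_0 = 2*1 + 0 = 2, q_0 = 2*0 + 1 = 1.
  i=1: a_1=1, p_1 = 1*2 + 1 = 3, q_1 = 1*1 + 0 = 1.
  i=2: a_2=6, p_2 = 6*3 + 2 = 20, q_2 = 6*1 + 1 = 7.
  i=3: a_3=1, p_3 = 1*20 + 3 = 23, q_3 = 1*7 + 1 = 8.
  i=4: a_4=1, p_4 = 1*23 + 20 = 43, q_4 = 1*8 + 7 = 15.
q_4 = 15 > 13, so the last convergent with denominator <= 13 is p_3/q_3 = 23/8.
The closest fraction with denominator <= 13 is either p_3/q_3 or the intermediate fraction (k*p_3 + p_2)/(k*q_3 + q_2) with the largest k >= 1 whose denominator stays <= 13; these approach x as k grows, and every other convergent or intermediate fraction in range is farther away.
Largest k: floor((13 - q_2)/q_3) = floor((13 - 7)/8) = 0.
Since k = 0, no intermediate fraction beyond p_3/q_3 has denominator <= 13, so the convergent 23/8 is the closest (its error is |109*8 - 23*38|/(38*8) = 2/304).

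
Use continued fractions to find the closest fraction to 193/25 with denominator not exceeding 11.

Expand x = 193/25 as a continued fraction with the Euclidean algorithm:
  193 = 7*25 + 18, so a_0 = 7.
  25 = 1*18 + 7, so a_1 = 1.
  18 = 2*7 + 4, so a_2 = 2.
  7 = 1*4 + 3, so a_3 = 1.
  4 = 1*3 + 1, so a_4 = 1.
  3 = 3*1 + 0, so a_5 = 3.
so x = [7; 1, 2, 1, 1, 3].
Convergents (p_i = a_i*p_{i-1} + p_{i-2}, q_i = a_i*q_{i-1} + q_{i-2} with p_{-2}=0, p_{-1}=1, q_{-2}=1, q_{-1}=0), until the denominator exceeds 11:
  i=0: a_0=7, p_0 = 7*1 + 0 = 7, q_0 = 7*0 + 1 = 1.
  i=1: a_1=1, p_1 = 1*7 + 1 = 8, q_1 = 1*1 + 0 = 1.
  i=2: a_2=2, p_2 = 2*8 + 7 = 23, q_2 = 2*1 + 1 = 3.
  i=3: a_3=1, p_3 = 1*23 + 8 = 31, q_3 = 1*3 + 1 = 4.
  i=4: a_4=1, p_4 = 1*31 + 23 = 54, q_4 = 1*4 + 3 = 7.
  i=5: a_5=3, p_5 = 3*54 + 31 = 193, q_5 = 3*7 + 4 = 25.
q_5 = 25 > 11, so the last convergent with denominator <= 11 is p_4/q_4 = 54/7.
The closest fraction with denominator <= 11 is either p_4/q_4 or the intermediate fraction (k*p_4 + p_3)/(k*q_4 + q_3) with the largest k >= 1 whose denominator stays <= 11; these approach x as k grows, and every other convergent or intermediate fraction in range is farther away.
Largest k: floor((11 - q_3)/q_4) = floor((11 - 4)/7) = 1.
That gives (1*54 + 31)/(1*7 + 4) = 85/11.
Compare the errors: |x - 54/7| = |193*7 - 54*25|/(25*7) = 1/175, and |x - 85/11| = |193*11 - 85*25|/(25*11) = 2/275.
Cross-multiplying, 1*275 = 275 < 350 = 2*175, so 1/175 is smaller: the convergent 54/7 is closer to x than 85/11.

54/7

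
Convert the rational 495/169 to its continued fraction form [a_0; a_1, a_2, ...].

[2; 1, 13, 12]

Run the Euclidean algorithm on 495 and 169; the successive quotients are the partial quotients a_0, a_1, ... (each step inverts the fractional part left over by the previous one):
  495 = 2*169 + 157, so a_0 = 2.
  169 = 1*157 + 12, so a_1 = 1.
  157 = 13*12 + 1, so a_2 = 13.
  12 = 12*1 + 0, so a_3 = 12.
The remainder reaches 0 after 4 divisions, so the expansion has 4 partial quotients, read off in order.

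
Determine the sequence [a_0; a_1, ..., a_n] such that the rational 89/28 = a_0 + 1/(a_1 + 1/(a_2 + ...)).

[3; 5, 1, 1, 2]

Run the Euclidean algorithm on 89 and 28; the successive quotients are the partial quotients a_0, a_1, ... (each step inverts the fractional part left over by the previous one):
  89 = 3*28 + 5, so a_0 = 3.
  28 = 5*5 + 3, so a_1 = 5.
  5 = 1*3 + 2, so a_2 = 1.
  3 = 1*2 + 1, so a_3 = 1.
  2 = 2*1 + 0, so a_4 = 2.
The remainder reaches 0 after 5 divisions, so the expansion has 5 partial quotients, read off in order.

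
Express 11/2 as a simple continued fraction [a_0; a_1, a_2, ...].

[5; 2]

Run the Euclidean algorithm on 11 and 2; the successive quotients are the partial quotients a_0, a_1, ... (each step inverts the fractional part left over by the previous one):
  11 = 5*2 + 1, so a_0 = 5.
  2 = 2*1 + 0, so a_1 = 2.
The remainder reaches 0 after 2 divisions, so the expansion has 2 partial quotients, read off in order.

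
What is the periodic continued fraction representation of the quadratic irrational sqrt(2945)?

[54; (3, 1, 2, 1, 3, 108)]

Write x_i = (sqrt(2945) + m_i)/d_i with (m_0, d_0) = (0, 1). a_0 = floor(sqrt(2945)) = 54, since 54^2 = 2916 <= 2945 < 3025 = 55^2.
Iterate m_{i+1} = d_i*a_i - m_i, d_{i+1} = (2945 - m_{i+1}^2)/d_i, a_{i+1} = floor((a_0 + m_{i+1})/d_{i+1}):
  m_1 = 1*54 - 0 = 54, d_1 = (2945 - 54^2)/1 = 29/1 = 29, a_1 = floor((54 + 54)/29) = 3.
  m_2 = 29*3 - 54 = 33, d_2 = (2945 - 33^2)/29 = 1856/29 = 64, a_2 = floor((54 + 33)/64) = 1.
  m_3 = 64*1 - 33 = 31, d_3 = (2945 - 31^2)/64 = 1984/64 = 31, a_3 = floor((54 + 31)/31) = 2.
  m_4 = 31*2 - 31 = 31, d_4 = (2945 - 31^2)/31 = 1984/31 = 64, a_4 = floor((54 + 31)/64) = 1.
  m_5 = 64*1 - 31 = 33, d_5 = (2945 - 33^2)/64 = 1856/64 = 29, a_5 = floor((54 + 33)/29) = 3.
  m_6 = 29*3 - 33 = 54, d_6 = (2945 - 54^2)/29 = 29/29 = 1, a_6 = floor((54 + 54)/1) = 108.
  m_7 = 1*108 - 54 = 54, d_7 = (2945 - 54^2)/1 = 29/1 = 29: (m_7, d_7) = (m_1, d_1) = (54, 29), so from here the quotients repeat a_1, ..., a_6; the period length is 6.
Hence the expansion of sqrt(2945) is a_0 = 54 followed by the repeating block 3, 1, 2, 1, 3, 108 (period 6).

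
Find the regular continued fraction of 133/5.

Run the Euclidean algorithm on 133 and 5; the successive quotients are the partial quotients a_0, a_1, ... (each step inverts the fractional part left over by the previous one):
  133 = 26*5 + 3, so a_0 = 26.
  5 = 1*3 + 2, so a_1 = 1.
  3 = 1*2 + 1, so a_2 = 1.
  2 = 2*1 + 0, so a_3 = 2.
The remainder reaches 0 after 4 divisions, so the expansion has 4 partial quotients, read off in order.

[26; 1, 1, 2]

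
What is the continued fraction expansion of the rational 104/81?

Run the Euclidean algorithm on 104 and 81; the successive quotients are the partial quotients a_0, a_1, ... (each step inverts the fractional part left over by the previous one):
  104 = 1*81 + 23, so a_0 = 1.
  81 = 3*23 + 12, so a_1 = 3.
  23 = 1*12 + 11, so a_2 = 1.
  12 = 1*11 + 1, so a_3 = 1.
  11 = 11*1 + 0, so a_4 = 11.
The remainder reaches 0 after 5 divisions, so the expansion has 5 partial quotients, read off in order.

[1; 3, 1, 1, 11]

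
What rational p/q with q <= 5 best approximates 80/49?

8/5

Expand x = 80/49 as a continued fraction with the Euclidean algorithm:
  80 = 1*49 + 31, so a_0 = 1.
  49 = 1*31 + 18, so a_1 = 1.
  31 = 1*18 + 13, so a_2 = 1.
  18 = 1*13 + 5, so a_3 = 1.
  13 = 2*5 + 3, so a_4 = 2.
  5 = 1*3 + 2, so a_5 = 1.
  3 = 1*2 + 1, so a_6 = 1.
  2 = 2*1 + 0, so a_7 = 2.
so x = [1; 1, 1, 1, 2, 1, 1, 2].
Convergents (p_i = a_i*p_{i-1} + p_{i-2}, q_i = a_i*q_{i-1} + q_{i-2} with p_{-2}=0, p_{-1}=1, q_{-2}=1, q_{-1}=0), until the denominator exceeds 5:
  i=0: a_0=1, p_0 = 1*1 + 0 = 1, q_0 = 1*0 + 1 = 1.
  i=1: a_1=1, p_1 = 1*1 + 1 = 2, q_1 = 1*1 + 0 = 1.
  i=2: a_2=1, p_2 = 1*2 + 1 = 3, q_2 = 1*1 + 1 = 2.
  i=3: a_3=1, p_3 = 1*3 + 2 = 5, q_3 = 1*2 + 1 = 3.
  i=4: a_4=2, p_4 = 2*5 + 3 = 13, q_4 = 2*3 + 2 = 8.
q_4 = 8 > 5, so the last convergent with denominator <= 5 is p_3/q_3 = 5/3.
The closest fraction with denominator <= 5 is either p_3/q_3 or the intermediate fraction (k*p_3 + p_2)/(k*q_3 + q_2) with the largest k >= 1 whose denominator stays <= 5; these approach x as k grows, and every other convergent or intermediate fraction in range is farther away.
Largest k: floor((5 - q_2)/q_3) = floor((5 - 2)/3) = 1.
That gives (1*5 + 3)/(1*3 + 2) = 8/5.
Compare the errors: |x - 5/3| = |80*3 - 5*49|/(49*3) = 5/147, and |x - 8/5| = |80*5 - 8*49|/(49*5) = 8/245.
Cross-multiplying, 8*147 = 1176 < 1225 = 5*245, so 8/245 is smaller: the intermediate fraction 8/5 is closer to x than 5/3.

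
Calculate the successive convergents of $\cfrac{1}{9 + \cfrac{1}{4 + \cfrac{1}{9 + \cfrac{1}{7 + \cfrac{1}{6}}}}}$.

0/1, 1/9, 4/37, 37/342, 263/2431, 1615/14928

Using the convergent recurrence p_i = a_i*p_{i-1} + p_{i-2}, q_i = a_i*q_{i-1} + q_{i-2} with p_{-2}=0, p_{-1}=1, q_{-2}=1, q_{-1}=0:
  i=0: a_0=0, p_0 = 0*1 + 0 = 0, q_0 = 0*0 + 1 = 1.
  i=1: a_1=9, p_1 = 9*0 + 1 = 1, q_1 = 9*1 + 0 = 9.
  i=2: a_2=4, p_2 = 4*1 + 0 = 4, q_2 = 4*9 + 1 = 37.
  i=3: a_3=9, p_3 = 9*4 + 1 = 37, q_3 = 9*37 + 9 = 342.
  i=4: a_4=7, p_4 = 7*37 + 4 = 263, q_4 = 7*342 + 37 = 2431.
  i=5: a_5=6, p_5 = 6*263 + 37 = 1615, q_5 = 6*2431 + 342 = 14928.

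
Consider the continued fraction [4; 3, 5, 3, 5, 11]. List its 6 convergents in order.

4/1, 13/3, 69/16, 220/51, 1169/271, 13079/3032

Using the convergent recurrence p_i = a_i*p_{i-1} + p_{i-2}, q_i = a_i*q_{i-1} + q_{i-2} with p_{-2}=0, p_{-1}=1, q_{-2}=1, q_{-1}=0:
  i=0: a_0=4, p_0 = 4*1 + 0 = 4, q_0 = 4*0 + 1 = 1.
  i=1: a_1=3, p_1 = 3*4 + 1 = 13, q_1 = 3*1 + 0 = 3.
  i=2: a_2=5, p_2 = 5*13 + 4 = 69, q_2 = 5*3 + 1 = 16.
  i=3: a_3=3, p_3 = 3*69 + 13 = 220, q_3 = 3*16 + 3 = 51.
  i=4: a_4=5, p_4 = 5*220 + 69 = 1169, q_4 = 5*51 + 16 = 271.
  i=5: a_5=11, p_5 = 11*1169 + 220 = 13079, q_5 = 11*271 + 51 = 3032.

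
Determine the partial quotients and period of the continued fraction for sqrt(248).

[15; (1, 2, 1, 30)]

Write x_i = (sqrt(248) + m_i)/d_i with (m_0, d_0) = (0, 1). a_0 = floor(sqrt(248)) = 15, since 15^2 = 225 <= 248 < 256 = 16^2.
Iterate m_{i+1} = d_i*a_i - m_i, d_{i+1} = (248 - m_{i+1}^2)/d_i, a_{i+1} = floor((a_0 + m_{i+1})/d_{i+1}):
  m_1 = 1*15 - 0 = 15, d_1 = (248 - 15^2)/1 = 23/1 = 23, a_1 = floor((15 + 15)/23) = 1.
  m_2 = 23*1 - 15 = 8, d_2 = (248 - 8^2)/23 = 184/23 = 8, a_2 = floor((15 + 8)/8) = 2.
  m_3 = 8*2 - 8 = 8, d_3 = (248 - 8^2)/8 = 184/8 = 23, a_3 = floor((15 + 8)/23) = 1.
  m_4 = 23*1 - 8 = 15, d_4 = (248 - 15^2)/23 = 23/23 = 1, a_4 = floor((15 + 15)/1) = 30.
  m_5 = 1*30 - 15 = 15, d_5 = (248 - 15^2)/1 = 23/1 = 23: (m_5, d_5) = (m_1, d_1) = (15, 23), so from here the quotients repeat a_1, ..., a_4; the period length is 4.
Hence the expansion of sqrt(248) is a_0 = 15 followed by the repeating block 1, 2, 1, 30 (period 4).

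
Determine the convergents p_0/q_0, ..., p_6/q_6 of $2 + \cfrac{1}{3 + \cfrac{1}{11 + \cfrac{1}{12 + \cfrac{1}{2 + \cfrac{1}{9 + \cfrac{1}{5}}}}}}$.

2/1, 7/3, 79/34, 955/411, 1989/856, 18856/8115, 96269/41431

Using the convergent recurrence p_i = a_i*p_{i-1} + p_{i-2}, q_i = a_i*q_{i-1} + q_{i-2} with p_{-2}=0, p_{-1}=1, q_{-2}=1, q_{-1}=0:
  i=0: a_0=2, p_0 = 2*1 + 0 = 2, q_0 = 2*0 + 1 = 1.
  i=1: a_1=3, p_1 = 3*2 + 1 = 7, q_1 = 3*1 + 0 = 3.
  i=2: a_2=11, p_2 = 11*7 + 2 = 79, q_2 = 11*3 + 1 = 34.
  i=3: a_3=12, p_3 = 12*79 + 7 = 955, q_3 = 12*34 + 3 = 411.
  i=4: a_4=2, p_4 = 2*955 + 79 = 1989, q_4 = 2*411 + 34 = 856.
  i=5: a_5=9, p_5 = 9*1989 + 955 = 18856, q_5 = 9*856 + 411 = 8115.
  i=6: a_6=5, p_6 = 5*18856 + 1989 = 96269, q_6 = 5*8115 + 856 = 41431.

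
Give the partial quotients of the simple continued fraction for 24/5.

Run the Euclidean algorithm on 24 and 5; the successive quotients are the partial quotients a_0, a_1, ... (each step inverts the fractional part left over by the previous one):
  24 = 4*5 + 4, so a_0 = 4.
  5 = 1*4 + 1, so a_1 = 1.
  4 = 4*1 + 0, so a_2 = 4.
The remainder reaches 0 after 3 divisions, so the expansion has 3 partial quotients, read off in order.

[4; 1, 4]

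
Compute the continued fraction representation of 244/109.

[2; 4, 5, 5]

Run the Euclidean algorithm on 244 and 109; the successive quotients are the partial quotients a_0, a_1, ... (each step inverts the fractional part left over by the previous one):
  244 = 2*109 + 26, so a_0 = 2.
  109 = 4*26 + 5, so a_1 = 4.
  26 = 5*5 + 1, so a_2 = 5.
  5 = 5*1 + 0, so a_3 = 5.
The remainder reaches 0 after 4 divisions, so the expansion has 4 partial quotients, read off in order.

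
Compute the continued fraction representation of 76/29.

[2; 1, 1, 1, 1, 1, 3]

Run the Euclidean algorithm on 76 and 29; the successive quotients are the partial quotients a_0, a_1, ... (each step inverts the fractional part left over by the previous one):
  76 = 2*29 + 18, so a_0 = 2.
  29 = 1*18 + 11, so a_1 = 1.
  18 = 1*11 + 7, so a_2 = 1.
  11 = 1*7 + 4, so a_3 = 1.
  7 = 1*4 + 3, so a_4 = 1.
  4 = 1*3 + 1, so a_5 = 1.
  3 = 3*1 + 0, so a_6 = 3.
The remainder reaches 0 after 7 divisions, so the expansion has 7 partial quotients, read off in order.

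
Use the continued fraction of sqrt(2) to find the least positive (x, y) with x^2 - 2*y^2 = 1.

First expand sqrt(2) as a continued fraction. With x_i = (sqrt(2) + m_i)/d_i and (m_0, d_0) = (0, 1): a_0 = floor(sqrt(2)) = 1, since 1^2 = 1 <= 2 < 4 = 2^2.
Iterate m_{i+1} = d_i*a_i - m_i, d_{i+1} = (2 - m_{i+1}^2)/d_i, a_{i+1} = floor((a_0 + m_{i+1})/d_{i+1}):
  m_1 = 1*1 - 0 = 1, d_1 = (2 - 1^2)/1 = 1/1 = 1, a_1 = floor((1 + 1)/1) = 2.
  m_2 = 1*2 - 1 = 1, d_2 = (2 - 1^2)/1 = 1/1 = 1: (m_2, d_2) = (m_1, d_1) = (1, 1), so from here the quotient a_1 repeats; the period length is 1.
So sqrt(2) = [1; (2)] with period length k = 1.
k is odd, so (p_{k-1}, q_{k-1}) only solves x^2 - 2y^2 = -1 and the fundamental solution of x^2 - 2y^2 = 1 is (p_{2k-1}, q_{2k-1}) = (p_1, q_1); compute convergents through index 1, running through the period twice.
Convergents (p_i = a_i*p_{i-1} + p_{i-2}, q_i = a_i*q_{i-1} + q_{i-2} with p_{-2}=0, p_{-1}=1, q_{-2}=1, q_{-1}=0):
  i=0: a_0=1, p_0 = 1*1 + 0 = 1, q_0 = 1*0 + 1 = 1.
  i=1: a_1=2, p_1 = 2*1 + 1 = 3, q_1 = 2*1 + 0 = 2.
Indeed p_0^2 - 2*q_0^2 = 1 - 2 = -1, not +1.
Check: 3^2 - 2*2^2 = 9 - 8 = 1, so (x, y) = (3, 2) solves the equation, and by the theorem it is the least positive solution.

(x, y) = (3, 2)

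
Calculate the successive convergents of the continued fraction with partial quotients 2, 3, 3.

2/1, 7/3, 23/10

Using the convergent recurrence p_i = a_i*p_{i-1} + p_{i-2}, q_i = a_i*q_{i-1} + q_{i-2} with p_{-2}=0, p_{-1}=1, q_{-2}=1, q_{-1}=0:
  i=0: a_0=2, p_0 = 2*1 + 0 = 2, q_0 = 2*0 + 1 = 1.
  i=1: a_1=3, p_1 = 3*2 + 1 = 7, q_1 = 3*1 + 0 = 3.
  i=2: a_2=3, p_2 = 3*7 + 2 = 23, q_2 = 3*3 + 1 = 10.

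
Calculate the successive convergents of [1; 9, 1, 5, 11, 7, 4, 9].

Using the convergent recurrence p_i = a_i*p_{i-1} + p_{i-2}, q_i = a_i*q_{i-1} + q_{i-2} with p_{-2}=0, p_{-1}=1, q_{-2}=1, q_{-1}=0:
  i=0: a_0=1, p_0 = 1*1 + 0 = 1, q_0 = 1*0 + 1 = 1.
  i=1: a_1=9, p_1 = 9*1 + 1 = 10, q_1 = 9*1 + 0 = 9.
  i=2: a_2=1, p_2 = 1*10 + 1 = 11, q_2 = 1*9 + 1 = 10.
  i=3: a_3=5, p_3 = 5*11 + 10 = 65, q_3 = 5*10 + 9 = 59.
  i=4: a_4=11, p_4 = 11*65 + 11 = 726, q_4 = 11*59 + 10 = 659.
  i=5: a_5=7, p_5 = 7*726 + 65 = 5147, q_5 = 7*659 + 59 = 4672.
  i=6: a_6=4, p_6 = 4*5147 + 726 = 21314, q_6 = 4*4672 + 659 = 19347.
  i=7: a_7=9, p_7 = 9*21314 + 5147 = 196973, q_7 = 9*19347 + 4672 = 178795.

1/1, 10/9, 11/10, 65/59, 726/659, 5147/4672, 21314/19347, 196973/178795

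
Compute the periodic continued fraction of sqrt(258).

Write x_i = (sqrt(258) + m_i)/d_i with (m_0, d_0) = (0, 1). a_0 = floor(sqrt(258)) = 16, since 16^2 = 256 <= 258 < 289 = 17^2.
Iterate m_{i+1} = d_i*a_i - m_i, d_{i+1} = (258 - m_{i+1}^2)/d_i, a_{i+1} = floor((a_0 + m_{i+1})/d_{i+1}):
  m_1 = 1*16 - 0 = 16, d_1 = (258 - 16^2)/1 = 2/1 = 2, a_1 = floor((16 + 16)/2) = 16.
  m_2 = 2*16 - 16 = 16, d_2 = (258 - 16^2)/2 = 2/2 = 1, a_2 = floor((16 + 16)/1) = 32.
  m_3 = 1*32 - 16 = 16, d_3 = (258 - 16^2)/1 = 2/1 = 2: (m_3, d_3) = (m_1, d_1) = (16, 2), so from here the quotients repeat a_1, a_2; the period length is 2.
Hence the expansion of sqrt(258) is a_0 = 16 followed by the repeating block 16, 32 (period 2).

[16; (16, 32)]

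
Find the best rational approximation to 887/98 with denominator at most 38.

181/20

Expand x = 887/98 as a continued fraction with the Euclidean algorithm:
  887 = 9*98 + 5, so a_0 = 9.
  98 = 19*5 + 3, so a_1 = 19.
  5 = 1*3 + 2, so a_2 = 1.
  3 = 1*2 + 1, so a_3 = 1.
  2 = 2*1 + 0, so a_4 = 2.
so x = [9; 19, 1, 1, 2].
Convergents (p_i = a_i*p_{i-1} + p_{i-2}, q_i = a_i*q_{i-1} + q_{i-2} with p_{-2}=0, p_{-1}=1, q_{-2}=1, q_{-1}=0), until the denominator exceeds 38:
  i=0: a_0=9, p_0 = 9*1 + 0 = 9, q_0 = 9*0 + 1 = 1.
  i=1: a_1=19, p_1 = 19*9 + 1 = 172, q_1 = 19*1 + 0 = 19.
  i=2: a_2=1, p_2 = 1*172 + 9 = 181, q_2 = 1*19 + 1 = 20.
  i=3: a_3=1, p_3 = 1*181 + 172 = 353, q_3 = 1*20 + 19 = 39.
q_3 = 39 > 38, so the last convergent with denominator <= 38 is p_2/q_2 = 181/20.
The closest fraction with denominator <= 38 is either p_2/q_2 or the intermediate fraction (k*p_2 + p_1)/(k*q_2 + q_1) with the largest k >= 1 whose denominator stays <= 38; these approach x as k grows, and every other convergent or intermediate fraction in range is farther away.
Largest k: floor((38 - q_1)/q_2) = floor((38 - 19)/20) = 0.
Since k = 0, no intermediate fraction beyond p_2/q_2 has denominator <= 38, so the convergent 181/20 is the closest (its error is |887*20 - 181*98|/(98*20) = 2/1960).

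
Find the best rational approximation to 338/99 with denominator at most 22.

58/17

Expand x = 338/99 as a continued fraction with the Euclidean algorithm:
  338 = 3*99 + 41, so a_0 = 3.
  99 = 2*41 + 17, so a_1 = 2.
  41 = 2*17 + 7, so a_2 = 2.
  17 = 2*7 + 3, so a_3 = 2.
  7 = 2*3 + 1, so a_4 = 2.
  3 = 3*1 + 0, so a_5 = 3.
so x = [3; 2, 2, 2, 2, 3].
Convergents (p_i = a_i*p_{i-1} + p_{i-2}, q_i = a_i*q_{i-1} + q_{i-2} with p_{-2}=0, p_{-1}=1, q_{-2}=1, q_{-1}=0), until the denominator exceeds 22:
  i=0: a_0=3, p_0 = 3*1 + 0 = 3, q_0 = 3*0 + 1 = 1.
  i=1: a_1=2, p_1 = 2*3 + 1 = 7, q_1 = 2*1 + 0 = 2.
  i=2: a_2=2, p_2 = 2*7 + 3 = 17, q_2 = 2*2 + 1 = 5.
  i=3: a_3=2, p_3 = 2*17 + 7 = 41, q_3 = 2*5 + 2 = 12.
  i=4: a_4=2, p_4 = 2*41 + 17 = 99, q_4 = 2*12 + 5 = 29.
q_4 = 29 > 22, so the last convergent with denominator <= 22 is p_3/q_3 = 41/12.
The closest fraction with denominator <= 22 is either p_3/q_3 or the intermediate fraction (k*p_3 + p_2)/(k*q_3 + q_2) with the largest k >= 1 whose denominator stays <= 22; these approach x as k grows, and every other convergent or intermediate fraction in range is farther away.
Largest k: floor((22 - q_2)/q_3) = floor((22 - 5)/12) = 1.
That gives (1*41 + 17)/(1*12 + 5) = 58/17.
Compare the errors: |x - 41/12| = |338*12 - 41*99|/(99*12) = 3/1188, and |x - 58/17| = |338*17 - 58*99|/(99*17) = 4/1683.
Cross-multiplying, 4*1188 = 4752 < 5049 = 3*1683, so 4/1683 is smaller: the intermediate fraction 58/17 is closer to x than 41/12.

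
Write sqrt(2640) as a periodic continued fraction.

[51; (2, 1, 1, 1, 2, 102)]

Write x_i = (sqrt(2640) + m_i)/d_i with (m_0, d_0) = (0, 1). a_0 = floor(sqrt(2640)) = 51, since 51^2 = 2601 <= 2640 < 2704 = 52^2.
Iterate m_{i+1} = d_i*a_i - m_i, d_{i+1} = (2640 - m_{i+1}^2)/d_i, a_{i+1} = floor((a_0 + m_{i+1})/d_{i+1}):
  m_1 = 1*51 - 0 = 51, d_1 = (2640 - 51^2)/1 = 39/1 = 39, a_1 = floor((51 + 51)/39) = 2.
  m_2 = 39*2 - 51 = 27, d_2 = (2640 - 27^2)/39 = 1911/39 = 49, a_2 = floor((51 + 27)/49) = 1.
  m_3 = 49*1 - 27 = 22, d_3 = (2640 - 22^2)/49 = 2156/49 = 44, a_3 = floor((51 + 22)/44) = 1.
  m_4 = 44*1 - 22 = 22, d_4 = (2640 - 22^2)/44 = 2156/44 = 49, a_4 = floor((51 + 22)/49) = 1.
  m_5 = 49*1 - 22 = 27, d_5 = (2640 - 27^2)/49 = 1911/49 = 39, a_5 = floor((51 + 27)/39) = 2.
  m_6 = 39*2 - 27 = 51, d_6 = (2640 - 51^2)/39 = 39/39 = 1, a_6 = floor((51 + 51)/1) = 102.
  m_7 = 1*102 - 51 = 51, d_7 = (2640 - 51^2)/1 = 39/1 = 39: (m_7, d_7) = (m_1, d_1) = (51, 39), so from here the quotients repeat a_1, ..., a_6; the period length is 6.
Hence the expansion of sqrt(2640) is a_0 = 51 followed by the repeating block 2, 1, 1, 1, 2, 102 (period 6).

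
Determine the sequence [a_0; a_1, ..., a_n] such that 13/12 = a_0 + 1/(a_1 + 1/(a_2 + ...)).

[1; 12]

Run the Euclidean algorithm on 13 and 12; the successive quotients are the partial quotients a_0, a_1, ... (each step inverts the fractional part left over by the previous one):
  13 = 1*12 + 1, so a_0 = 1.
  12 = 12*1 + 0, so a_1 = 12.
The remainder reaches 0 after 2 divisions, so the expansion has 2 partial quotients, read off in order.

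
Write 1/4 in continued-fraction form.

Run the Euclidean algorithm on 1 and 4; the successive quotients are the partial quotients a_0, a_1, ... (each step inverts the fractional part left over by the previous one):
  1 = 0*4 + 1, so a_0 = 0.
  4 = 4*1 + 0, so a_1 = 4.
The remainder reaches 0 after 2 divisions, so the expansion has 2 partial quotients, read off in order.

[0; 4]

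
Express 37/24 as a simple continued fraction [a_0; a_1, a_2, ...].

Run the Euclidean algorithm on 37 and 24; the successive quotients are the partial quotients a_0, a_1, ... (each step inverts the fractional part left over by the previous one):
  37 = 1*24 + 13, so a_0 = 1.
  24 = 1*13 + 11, so a_1 = 1.
  13 = 1*11 + 2, so a_2 = 1.
  11 = 5*2 + 1, so a_3 = 5.
  2 = 2*1 + 0, so a_4 = 2.
The remainder reaches 0 after 5 divisions, so the expansion has 5 partial quotients, read off in order.

[1; 1, 1, 5, 2]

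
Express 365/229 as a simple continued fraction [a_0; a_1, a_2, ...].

Run the Euclidean algorithm on 365 and 229; the successive quotients are the partial quotients a_0, a_1, ... (each step inverts the fractional part left over by the previous one):
  365 = 1*229 + 136, so a_0 = 1.
  229 = 1*136 + 93, so a_1 = 1.
  136 = 1*93 + 43, so a_2 = 1.
  93 = 2*43 + 7, so a_3 = 2.
  43 = 6*7 + 1, so a_4 = 6.
  7 = 7*1 + 0, so a_5 = 7.
The remainder reaches 0 after 6 divisions, so the expansion has 6 partial quotients, read off in order.

[1; 1, 1, 2, 6, 7]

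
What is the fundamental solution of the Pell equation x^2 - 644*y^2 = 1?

(x, y) = (11775, 464)

First expand sqrt(644) as a continued fraction. With x_i = (sqrt(644) + m_i)/d_i and (m_0, d_0) = (0, 1): a_0 = floor(sqrt(644)) = 25, since 25^2 = 625 <= 644 < 676 = 26^2.
Iterate m_{i+1} = d_i*a_i - m_i, d_{i+1} = (644 - m_{i+1}^2)/d_i, a_{i+1} = floor((a_0 + m_{i+1})/d_{i+1}):
  m_1 = 1*25 - 0 = 25, d_1 = (644 - 25^2)/1 = 19/1 = 19, a_1 = floor((25 + 25)/19) = 2.
  m_2 = 19*2 - 25 = 13, d_2 = (644 - 13^2)/19 = 475/19 = 25, a_2 = floor((25 + 13)/25) = 1.
  m_3 = 25*1 - 13 = 12, d_3 = (644 - 12^2)/25 = 500/25 = 20, a_3 = floor((25 + 12)/20) = 1.
  m_4 = 20*1 - 12 = 8, d_4 = (644 - 8^2)/20 = 580/20 = 29, a_4 = floor((25 + 8)/29) = 1.
  m_5 = 29*1 - 8 = 21, d_5 = (644 - 21^2)/29 = 203/29 = 7, a_5 = floor((25 + 21)/7) = 6.
  m_6 = 7*6 - 21 = 21, d_6 = (644 - 21^2)/7 = 203/7 = 29, a_6 = floor((25 + 21)/29) = 1.
  m_7 = 29*1 - 21 = 8, d_7 = (644 - 8^2)/29 = 580/29 = 20, a_7 = floor((25 + 8)/20) = 1.
  m_8 = 20*1 - 8 = 12, d_8 = (644 - 12^2)/20 = 500/20 = 25, a_8 = floor((25 + 12)/25) = 1.
  m_9 = 25*1 - 12 = 13, d_9 = (644 - 13^2)/25 = 475/25 = 19, a_9 = floor((25 + 13)/19) = 2.
  m_10 = 19*2 - 13 = 25, d_10 = (644 - 25^2)/19 = 19/19 = 1, a_10 = floor((25 + 25)/1) = 50.
  m_11 = 1*50 - 25 = 25, d_11 = (644 - 25^2)/1 = 19/1 = 19: (m_11, d_11) = (m_1, d_1) = (25, 19), so from here the quotients repeat a_1, ..., a_10; the period length is 10.
So sqrt(644) = [25; (2, 1, 1, 1, 6, 1, 1, 1, 2, 50)] with period length k = 10.
k is even, so the fundamental solution of x^2 - 644y^2 = 1 is (p_{k-1}, q_{k-1}) = (p_9, q_9); compute convergents through index 9.
Convergents (p_i = a_i*p_{i-1} + p_{i-2}, q_i = a_i*q_{i-1} + q_{i-2} with p_{-2}=0, p_{-1}=1, q_{-2}=1, q_{-1}=0):
  i=0: a_0=25, p_0 = 25*1 + 0 = 25, q_0 = 25*0 + 1 = 1.
  i=1: a_1=2, p_1 = 2*25 + 1 = 51, q_1 = 2*1 + 0 = 2.
  i=2: a_2=1, p_2 = 1*51 + 25 = 76, q_2 = 1*2 + 1 = 3.
  i=3: a_3=1, p_3 = 1*76 + 51 = 127, q_3 = 1*3 + 2 = 5.
  i=4: a_4=1, p_4 = 1*127 + 76 = 203, q_4 = 1*5 + 3 = 8.
  i=5: a_5=6, p_5 = 6*203 + 127 = 1345, q_5 = 6*8 + 5 = 53.
  i=6: a_6=1, p_6 = 1*1345 + 203 = 1548, q_6 = 1*53 + 8 = 61.
  i=7: a_7=1, p_7 = 1*1548 + 1345 = 2893, q_7 = 1*61 + 53 = 114.
  i=8: a_8=1, p_8 = 1*2893 + 1548 = 4441, q_8 = 1*114 + 61 = 175.
  i=9: a_9=2, p_9 = 2*4441 + 2893 = 11775, q_9 = 2*175 + 114 = 464.
Check: 11775^2 - 644*464^2 = 138650625 - 138650624 = 1, so (x, y) = (11775, 464) solves the equation, and by the theorem it is the least positive solution.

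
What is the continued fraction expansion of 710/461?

[1; 1, 1, 5, 1, 2, 1, 2, 3]

Run the Euclidean algorithm on 710 and 461; the successive quotients are the partial quotients a_0, a_1, ... (each step inverts the fractional part left over by the previous one):
  710 = 1*461 + 249, so a_0 = 1.
  461 = 1*249 + 212, so a_1 = 1.
  249 = 1*212 + 37, so a_2 = 1.
  212 = 5*37 + 27, so a_3 = 5.
  37 = 1*27 + 10, so a_4 = 1.
  27 = 2*10 + 7, so a_5 = 2.
  10 = 1*7 + 3, so a_6 = 1.
  7 = 2*3 + 1, so a_7 = 2.
  3 = 3*1 + 0, so a_8 = 3.
The remainder reaches 0 after 9 divisions, so the expansion has 9 partial quotients, read off in order.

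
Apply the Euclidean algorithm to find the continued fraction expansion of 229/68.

Run the Euclidean algorithm on 229 and 68; the successive quotients are the partial quotients a_0, a_1, ... (each step inverts the fractional part left over by the previous one):
  229 = 3*68 + 25, so a_0 = 3.
  68 = 2*25 + 18, so a_1 = 2.
  25 = 1*18 + 7, so a_2 = 1.
  18 = 2*7 + 4, so a_3 = 2.
  7 = 1*4 + 3, so a_4 = 1.
  4 = 1*3 + 1, so a_5 = 1.
  3 = 3*1 + 0, so a_6 = 3.
The remainder reaches 0 after 7 divisions, so the expansion has 7 partial quotients, read off in order.

[3; 2, 1, 2, 1, 1, 3]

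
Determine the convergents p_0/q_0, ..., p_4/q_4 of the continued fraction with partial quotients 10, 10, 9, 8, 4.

10/1, 101/10, 919/91, 7453/738, 30731/3043

Using the convergent recurrence p_i = a_i*p_{i-1} + p_{i-2}, q_i = a_i*q_{i-1} + q_{i-2} with p_{-2}=0, p_{-1}=1, q_{-2}=1, q_{-1}=0:
  i=0: a_0=10, p_0 = 10*1 + 0 = 10, q_0 = 10*0 + 1 = 1.
  i=1: a_1=10, p_1 = 10*10 + 1 = 101, q_1 = 10*1 + 0 = 10.
  i=2: a_2=9, p_2 = 9*101 + 10 = 919, q_2 = 9*10 + 1 = 91.
  i=3: a_3=8, p_3 = 8*919 + 101 = 7453, q_3 = 8*91 + 10 = 738.
  i=4: a_4=4, p_4 = 4*7453 + 919 = 30731, q_4 = 4*738 + 91 = 3043.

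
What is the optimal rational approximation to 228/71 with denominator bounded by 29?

61/19

Expand x = 228/71 as a continued fraction with the Euclidean algorithm:
  228 = 3*71 + 15, so a_0 = 3.
  71 = 4*15 + 11, so a_1 = 4.
  15 = 1*11 + 4, so a_2 = 1.
  11 = 2*4 + 3, so a_3 = 2.
  4 = 1*3 + 1, so a_4 = 1.
  3 = 3*1 + 0, so a_5 = 3.
so x = [3; 4, 1, 2, 1, 3].
Convergents (p_i = a_i*p_{i-1} + p_{i-2}, q_i = a_i*q_{i-1} + q_{i-2} with p_{-2}=0, p_{-1}=1, q_{-2}=1, q_{-1}=0), until the denominator exceeds 29:
  i=0: a_0=3, p_0 = 3*1 + 0 = 3, q_0 = 3*0 + 1 = 1.
  i=1: a_1=4, p_1 = 4*3 + 1 = 13, q_1 = 4*1 + 0 = 4.
  i=2: a_2=1, p_2 = 1*13 + 3 = 16, q_2 = 1*4 + 1 = 5.
  i=3: a_3=2, p_3 = 2*16 + 13 = 45, q_3 = 2*5 + 4 = 14.
  i=4: a_4=1, p_4 = 1*45 + 16 = 61, q_4 = 1*14 + 5 = 19.
  i=5: a_5=3, p_5 = 3*61 + 45 = 228, q_5 = 3*19 + 14 = 71.
q_5 = 71 > 29, so the last convergent with denominator <= 29 is p_4/q_4 = 61/19.
The closest fraction with denominator <= 29 is either p_4/q_4 or the intermediate fraction (k*p_4 + p_3)/(k*q_4 + q_3) with the largest k >= 1 whose denominator stays <= 29; these approach x as k grows, and every other convergent or intermediate fraction in range is farther away.
Largest k: floor((29 - q_3)/q_4) = floor((29 - 14)/19) = 0.
Since k = 0, no intermediate fraction beyond p_4/q_4 has denominator <= 29, so the convergent 61/19 is the closest (its error is |228*19 - 61*71|/(71*19) = 1/1349).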